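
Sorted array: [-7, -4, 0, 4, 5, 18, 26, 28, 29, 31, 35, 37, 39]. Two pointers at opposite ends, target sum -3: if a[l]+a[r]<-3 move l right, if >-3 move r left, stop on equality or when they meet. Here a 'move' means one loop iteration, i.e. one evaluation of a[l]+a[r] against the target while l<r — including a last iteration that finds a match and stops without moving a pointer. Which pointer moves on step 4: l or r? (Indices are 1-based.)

r

l=1 r=13: -7+39=32 >-3, r--
l=1 r=12: -7+37=30 >-3, r--
l=1 r=11: -7+35=28 >-3, r--
l=1 r=10: -7+31=24 >-3, r--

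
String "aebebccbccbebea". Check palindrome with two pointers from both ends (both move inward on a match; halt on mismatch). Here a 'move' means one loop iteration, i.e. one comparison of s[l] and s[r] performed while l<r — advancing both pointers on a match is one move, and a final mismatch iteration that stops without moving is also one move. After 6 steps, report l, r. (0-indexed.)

l=0 r=14: 'a'=='a', l++,r--
l=1 r=13: 'e'=='e', l++,r--
l=2 r=12: 'b'=='b', l++,r--
l=3 r=11: 'e'=='e', l++,r--
l=4 r=10: 'b'=='b', l++,r--
l=5 r=9: 'c'=='c', l++,r--

l=6, r=8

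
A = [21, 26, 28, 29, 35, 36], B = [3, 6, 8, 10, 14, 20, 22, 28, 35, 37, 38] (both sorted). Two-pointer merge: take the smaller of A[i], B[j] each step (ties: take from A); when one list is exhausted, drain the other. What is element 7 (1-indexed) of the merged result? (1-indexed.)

[i=1,j=1] A[i]=21>B[j]=3 take 3 → j++
[i=1,j=2] A[i]=21>B[j]=6 take 6 → j++
[i=1,j=3] A[i]=21>B[j]=8 take 8 → j++
[i=1,j=4] A[i]=21>B[j]=10 take 10 → j++
[i=1,j=5] A[i]=21>B[j]=14 take 14 → j++
[i=1,j=6] A[i]=21>B[j]=20 take 20 → j++
[i=1,j=7] A[i]=21<=B[j]=22 take 21 → i++
[i=2,j=7] A[i]=26>B[j]=22 take 22 → j++
[i=2,j=8] A[i]=26<=B[j]=28 take 26 → i++
[i=3,j=8] A[i]=28<=B[j]=28 take 28 → i++
[i=4,j=8] A[i]=29>B[j]=28 take 28 → j++
[i=4,j=9] A[i]=29<=B[j]=35 take 29 → i++
[i=5,j=9] A[i]=35<=B[j]=35 take 35 → i++
[i=6,j=9] A[i]=36>B[j]=35 take 35 → j++
[i=6,j=10] A[i]=36<=B[j]=37 take 36 → i++
[i=7,j=10] A done, take B[j]=37 → j++
[i=7,j=11] A done, take B[j]=38 → j++

merged[7] = 21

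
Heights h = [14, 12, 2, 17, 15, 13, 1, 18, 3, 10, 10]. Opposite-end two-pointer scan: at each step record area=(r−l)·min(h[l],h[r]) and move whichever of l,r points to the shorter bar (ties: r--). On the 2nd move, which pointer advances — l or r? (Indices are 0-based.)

r

[0,10] min(14,10)*10=100 best=100 * → r--
[0,9] min(14,10)*9=90 best=100 → r--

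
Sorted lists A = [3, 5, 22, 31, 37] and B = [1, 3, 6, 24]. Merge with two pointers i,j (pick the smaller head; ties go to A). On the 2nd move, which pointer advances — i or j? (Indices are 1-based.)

i

i=1 j=1: A[i]=3>B[j]=1 take 1, j++
i=1 j=2: A[i]=3<=B[j]=3 take 3, i++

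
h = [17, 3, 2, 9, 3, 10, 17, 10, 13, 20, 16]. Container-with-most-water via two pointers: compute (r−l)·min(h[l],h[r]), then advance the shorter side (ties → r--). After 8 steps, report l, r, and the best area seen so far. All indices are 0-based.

l=7, r=9, best area=160

[0,10] min(17,16)*10=160 best=160 * → r--
[0,9] min(17,20)*9=153 best=160 → l++
[1,9] min(3,20)*8=24 best=160 → l++
[2,9] min(2,20)*7=14 best=160 → l++
[3,9] min(9,20)*6=54 best=160 → l++
[4,9] min(3,20)*5=15 best=160 → l++
[5,9] min(10,20)*4=40 best=160 → l++
[6,9] min(17,20)*3=51 best=160 → l++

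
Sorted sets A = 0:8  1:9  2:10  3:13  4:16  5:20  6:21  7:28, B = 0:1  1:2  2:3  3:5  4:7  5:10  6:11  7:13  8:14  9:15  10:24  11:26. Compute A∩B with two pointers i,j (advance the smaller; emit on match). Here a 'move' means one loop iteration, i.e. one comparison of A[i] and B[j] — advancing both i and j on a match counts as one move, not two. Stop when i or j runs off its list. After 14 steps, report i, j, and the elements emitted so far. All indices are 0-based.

i=6, j=10, emitted=[10, 13]

[i=0,j=0] 8>1 → j++
[i=0,j=1] 8>2 → j++
[i=0,j=2] 8>3 → j++
[i=0,j=3] 8>5 → j++
[i=0,j=4] 8>7 → j++
[i=0,j=5] 8<10 → i++
[i=1,j=5] 9<10 → i++
[i=2,j=5] 10==10 emit → i++,j++
[i=3,j=6] 13>11 → j++
[i=3,j=7] 13==13 emit → i++,j++
[i=4,j=8] 16>14 → j++
[i=4,j=9] 16>15 → j++
[i=4,j=10] 16<24 → i++
[i=5,j=10] 20<24 → i++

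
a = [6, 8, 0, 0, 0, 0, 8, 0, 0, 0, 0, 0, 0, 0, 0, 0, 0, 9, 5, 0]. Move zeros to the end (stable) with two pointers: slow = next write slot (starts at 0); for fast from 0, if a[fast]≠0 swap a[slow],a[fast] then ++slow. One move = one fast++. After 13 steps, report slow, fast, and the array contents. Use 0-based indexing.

slow=0 fast=0: a[fast]=6≠0 swap→a[0]=6, slow++,fast++
slow=1 fast=1: a[fast]=8≠0 swap→a[1]=8, slow++,fast++
slow=2 fast=2: a[fast]=0, fast++
slow=2 fast=3: a[fast]=0, fast++
slow=2 fast=4: a[fast]=0, fast++
slow=2 fast=5: a[fast]=0, fast++
slow=2 fast=6: a[fast]=8≠0 swap→a[2]=8, slow++,fast++
slow=3 fast=7: a[fast]=0, fast++
slow=3 fast=8: a[fast]=0, fast++
slow=3 fast=9: a[fast]=0, fast++
slow=3 fast=10: a[fast]=0, fast++
slow=3 fast=11: a[fast]=0, fast++
slow=3 fast=12: a[fast]=0, fast++

slow=3, fast=13, a=[6, 8, 8, 0, 0, 0, 0, 0, 0, 0, 0, 0, 0, 0, 0, 0, 0, 9, 5, 0]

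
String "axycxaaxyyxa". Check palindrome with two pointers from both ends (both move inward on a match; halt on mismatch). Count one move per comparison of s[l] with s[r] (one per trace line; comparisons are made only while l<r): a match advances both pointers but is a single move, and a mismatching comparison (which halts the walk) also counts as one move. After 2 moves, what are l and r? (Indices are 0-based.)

l=2, r=9

l=0 r=11: 'a'=='a', l++,r--
l=1 r=10: 'x'=='x', l++,r--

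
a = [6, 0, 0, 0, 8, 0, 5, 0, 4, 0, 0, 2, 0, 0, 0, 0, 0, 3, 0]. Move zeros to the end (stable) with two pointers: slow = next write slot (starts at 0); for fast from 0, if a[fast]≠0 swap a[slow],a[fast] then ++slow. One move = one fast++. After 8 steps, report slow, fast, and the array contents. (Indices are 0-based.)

slow=3, fast=8, a=[6, 8, 5, 0, 0, 0, 0, 0, 4, 0, 0, 2, 0, 0, 0, 0, 0, 3, 0]

slow=0 fast=0: a[fast]=6≠0 swap→a[0]=6, slow++,fast++
slow=1 fast=1: a[fast]=0, fast++
slow=1 fast=2: a[fast]=0, fast++
slow=1 fast=3: a[fast]=0, fast++
slow=1 fast=4: a[fast]=8≠0 swap→a[1]=8, slow++,fast++
slow=2 fast=5: a[fast]=0, fast++
slow=2 fast=6: a[fast]=5≠0 swap→a[2]=5, slow++,fast++
slow=3 fast=7: a[fast]=0, fast++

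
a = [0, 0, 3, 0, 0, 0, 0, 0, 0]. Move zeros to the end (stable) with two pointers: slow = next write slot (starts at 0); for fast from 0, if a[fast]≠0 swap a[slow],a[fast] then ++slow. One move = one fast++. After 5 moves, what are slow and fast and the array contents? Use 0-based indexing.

(s=0,f=0) a[fast]=0 → fast++
(s=0,f=1) a[fast]=0 → fast++
(s=0,f=2) a[fast]=3≠0 swap→a[0]=3 → slow++,fast++
(s=1,f=3) a[fast]=0 → fast++
(s=1,f=4) a[fast]=0 → fast++

slow=1, fast=5, a=[3, 0, 0, 0, 0, 0, 0, 0, 0]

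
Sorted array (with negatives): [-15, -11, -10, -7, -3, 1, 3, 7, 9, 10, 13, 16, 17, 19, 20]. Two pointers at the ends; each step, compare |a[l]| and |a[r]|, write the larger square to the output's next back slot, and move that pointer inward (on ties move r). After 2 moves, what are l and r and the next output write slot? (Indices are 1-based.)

l=1, r=13, next write slot=13

[1,15] |-15|<=|20| out[15]=400 → r--
[1,14] |-15|<=|19| out[14]=361 → r--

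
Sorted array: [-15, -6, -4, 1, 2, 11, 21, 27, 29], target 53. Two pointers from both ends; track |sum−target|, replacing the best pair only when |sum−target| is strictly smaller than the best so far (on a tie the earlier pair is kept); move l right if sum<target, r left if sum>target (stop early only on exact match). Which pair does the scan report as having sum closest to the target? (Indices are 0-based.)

[0,8] -15+29=14 d=39 * → l++
[1,8] -6+29=23 d=30 * → l++
[2,8] -4+29=25 d=28 * → l++
[3,8] 1+29=30 d=23 * → l++
[4,8] 2+29=31 d=22 * → l++
[5,8] 11+29=40 d=13 * → l++
[6,8] 21+29=50 d=3 * → l++
[7,8] 27+29=56 d=3 → r--

pair (21, 29) with sum 50 (|Δ|=3)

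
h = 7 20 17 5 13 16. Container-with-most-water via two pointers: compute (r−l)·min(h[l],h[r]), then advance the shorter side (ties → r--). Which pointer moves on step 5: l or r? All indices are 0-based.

r

[0,5] min(7,16)*5=35 best=35 * → l++
[1,5] min(20,16)*4=64 best=64 * → r--
[1,4] min(20,13)*3=39 best=64 → r--
[1,3] min(20,5)*2=10 best=64 → r--
[1,2] min(20,17)*1=17 best=64 → r--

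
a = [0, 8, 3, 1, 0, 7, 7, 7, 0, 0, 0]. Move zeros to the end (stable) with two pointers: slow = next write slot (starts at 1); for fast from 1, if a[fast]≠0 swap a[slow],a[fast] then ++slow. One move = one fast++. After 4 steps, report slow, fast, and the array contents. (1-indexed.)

slow=1 fast=1: a[fast]=0, fast++
slow=1 fast=2: a[fast]=8≠0 swap→a[1]=8, slow++,fast++
slow=2 fast=3: a[fast]=3≠0 swap→a[2]=3, slow++,fast++
slow=3 fast=4: a[fast]=1≠0 swap→a[3]=1, slow++,fast++

slow=4, fast=5, a=[8, 3, 1, 0, 0, 7, 7, 7, 0, 0, 0]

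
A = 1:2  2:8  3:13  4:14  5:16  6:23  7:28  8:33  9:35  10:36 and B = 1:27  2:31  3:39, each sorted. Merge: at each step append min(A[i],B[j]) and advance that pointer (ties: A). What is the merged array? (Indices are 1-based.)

[2, 8, 13, 14, 16, 23, 27, 28, 31, 33, 35, 36, 39]

i=1 j=1: A[i]=2<=B[j]=27 take 2, i++
i=2 j=1: A[i]=8<=B[j]=27 take 8, i++
i=3 j=1: A[i]=13<=B[j]=27 take 13, i++
i=4 j=1: A[i]=14<=B[j]=27 take 14, i++
i=5 j=1: A[i]=16<=B[j]=27 take 16, i++
i=6 j=1: A[i]=23<=B[j]=27 take 23, i++
i=7 j=1: A[i]=28>B[j]=27 take 27, j++
i=7 j=2: A[i]=28<=B[j]=31 take 28, i++
i=8 j=2: A[i]=33>B[j]=31 take 31, j++
i=8 j=3: A[i]=33<=B[j]=39 take 33, i++
i=9 j=3: A[i]=35<=B[j]=39 take 35, i++
i=10 j=3: A[i]=36<=B[j]=39 take 36, i++
i=11 j=3: A done, take B[j]=39, j++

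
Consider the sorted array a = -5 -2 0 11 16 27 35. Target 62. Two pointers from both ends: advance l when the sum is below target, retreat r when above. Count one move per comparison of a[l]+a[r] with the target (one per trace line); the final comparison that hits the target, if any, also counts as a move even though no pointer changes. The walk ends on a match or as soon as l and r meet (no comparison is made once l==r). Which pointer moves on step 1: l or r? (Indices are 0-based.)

[0,6] -5+35=30 <62 → l++

l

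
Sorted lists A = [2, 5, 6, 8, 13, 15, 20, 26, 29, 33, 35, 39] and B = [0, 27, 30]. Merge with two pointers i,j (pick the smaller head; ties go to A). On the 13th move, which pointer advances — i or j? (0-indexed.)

i

i=0 j=0: A[i]=2>B[j]=0 take 0, j++
i=0 j=1: A[i]=2<=B[j]=27 take 2, i++
i=1 j=1: A[i]=5<=B[j]=27 take 5, i++
i=2 j=1: A[i]=6<=B[j]=27 take 6, i++
i=3 j=1: A[i]=8<=B[j]=27 take 8, i++
i=4 j=1: A[i]=13<=B[j]=27 take 13, i++
i=5 j=1: A[i]=15<=B[j]=27 take 15, i++
i=6 j=1: A[i]=20<=B[j]=27 take 20, i++
i=7 j=1: A[i]=26<=B[j]=27 take 26, i++
i=8 j=1: A[i]=29>B[j]=27 take 27, j++
i=8 j=2: A[i]=29<=B[j]=30 take 29, i++
i=9 j=2: A[i]=33>B[j]=30 take 30, j++
i=9 j=3: B done, take A[i]=33, i++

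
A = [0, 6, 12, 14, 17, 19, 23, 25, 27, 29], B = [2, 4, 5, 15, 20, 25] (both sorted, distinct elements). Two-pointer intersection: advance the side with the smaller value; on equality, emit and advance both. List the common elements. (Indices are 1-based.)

intersection = [25]

i=1 j=1: 0<2, i++
i=2 j=1: 6>2, j++
i=2 j=2: 6>4, j++
i=2 j=3: 6>5, j++
i=2 j=4: 6<15, i++
i=3 j=4: 12<15, i++
i=4 j=4: 14<15, i++
i=5 j=4: 17>15, j++
i=5 j=5: 17<20, i++
i=6 j=5: 19<20, i++
i=7 j=5: 23>20, j++
i=7 j=6: 23<25, i++
i=8 j=6: 25==25 emit, i++,j++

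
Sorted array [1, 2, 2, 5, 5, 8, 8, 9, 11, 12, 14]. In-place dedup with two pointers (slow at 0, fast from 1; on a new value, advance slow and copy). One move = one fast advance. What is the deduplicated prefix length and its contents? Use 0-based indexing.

(s=0,f=1) a[fast]=2≠a[slow]=1 write a[1]=2 → slow++,fast++
(s=1,f=2) a[fast]=2=a[slow] dup → fast++
(s=1,f=3) a[fast]=5≠a[slow]=2 write a[2]=5 → slow++,fast++
(s=2,f=4) a[fast]=5=a[slow] dup → fast++
(s=2,f=5) a[fast]=8≠a[slow]=5 write a[3]=8 → slow++,fast++
(s=3,f=6) a[fast]=8=a[slow] dup → fast++
(s=3,f=7) a[fast]=9≠a[slow]=8 write a[4]=9 → slow++,fast++
(s=4,f=8) a[fast]=11≠a[slow]=9 write a[5]=11 → slow++,fast++
(s=5,f=9) a[fast]=12≠a[slow]=11 write a[6]=12 → slow++,fast++
(s=6,f=10) a[fast]=14≠a[slow]=12 write a[7]=14 → slow++,fast++

length 8; prefix = [1, 2, 5, 8, 9, 11, 12, 14]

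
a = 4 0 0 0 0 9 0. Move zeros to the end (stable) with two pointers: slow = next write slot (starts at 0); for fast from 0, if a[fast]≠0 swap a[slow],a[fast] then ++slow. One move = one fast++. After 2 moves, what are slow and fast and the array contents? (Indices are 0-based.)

slow=1, fast=2, a=[4, 0, 0, 0, 0, 9, 0]

(s=0,f=0) a[fast]=4≠0 swap→a[0]=4 → slow++,fast++
(s=1,f=1) a[fast]=0 → fast++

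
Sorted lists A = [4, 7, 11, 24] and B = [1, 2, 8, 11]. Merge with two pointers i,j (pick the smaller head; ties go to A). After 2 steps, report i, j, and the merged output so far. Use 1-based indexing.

i=1 j=1: A[i]=4>B[j]=1 take 1, j++
i=1 j=2: A[i]=4>B[j]=2 take 2, j++

i=1, j=3, merged so far=[1, 2]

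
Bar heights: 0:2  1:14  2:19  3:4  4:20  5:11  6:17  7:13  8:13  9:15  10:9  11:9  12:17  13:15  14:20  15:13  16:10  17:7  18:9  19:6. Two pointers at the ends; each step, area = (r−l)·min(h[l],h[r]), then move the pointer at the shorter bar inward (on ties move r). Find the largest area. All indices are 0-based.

max area = 228

l=0 r=19: min(2,6)*19=38 best=38 *, l++
l=1 r=19: min(14,6)*18=108 best=108 *, r--
l=1 r=18: min(14,9)*17=153 best=153 *, r--
l=1 r=17: min(14,7)*16=112 best=153, r--
l=1 r=16: min(14,10)*15=150 best=153, r--
l=1 r=15: min(14,13)*14=182 best=182 *, r--
l=1 r=14: min(14,20)*13=182 best=182, l++
l=2 r=14: min(19,20)*12=228 best=228 *, l++
l=3 r=14: min(4,20)*11=44 best=228, l++
l=4 r=14: min(20,20)*10=200 best=228, r--
l=4 r=13: min(20,15)*9=135 best=228, r--
l=4 r=12: min(20,17)*8=136 best=228, r--
l=4 r=11: min(20,9)*7=63 best=228, r--
l=4 r=10: min(20,9)*6=54 best=228, r--
l=4 r=9: min(20,15)*5=75 best=228, r--
l=4 r=8: min(20,13)*4=52 best=228, r--
l=4 r=7: min(20,13)*3=39 best=228, r--
l=4 r=6: min(20,17)*2=34 best=228, r--
l=4 r=5: min(20,11)*1=11 best=228, r--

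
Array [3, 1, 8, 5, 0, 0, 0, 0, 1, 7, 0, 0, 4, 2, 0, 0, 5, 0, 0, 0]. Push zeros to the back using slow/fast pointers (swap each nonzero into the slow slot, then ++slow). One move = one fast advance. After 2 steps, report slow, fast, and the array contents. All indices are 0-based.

slow=0 fast=0: a[fast]=3≠0 swap→a[0]=3, slow++,fast++
slow=1 fast=1: a[fast]=1≠0 swap→a[1]=1, slow++,fast++

slow=2, fast=2, a=[3, 1, 8, 5, 0, 0, 0, 0, 1, 7, 0, 0, 4, 2, 0, 0, 5, 0, 0, 0]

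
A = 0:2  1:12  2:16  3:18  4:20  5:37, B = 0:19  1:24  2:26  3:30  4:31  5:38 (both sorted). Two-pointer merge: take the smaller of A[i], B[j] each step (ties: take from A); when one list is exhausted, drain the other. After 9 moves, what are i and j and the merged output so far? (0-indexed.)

i=5, j=4, merged so far=[2, 12, 16, 18, 19, 20, 24, 26, 30]

[i=0,j=0] A[i]=2<=B[j]=19 take 2 → i++
[i=1,j=0] A[i]=12<=B[j]=19 take 12 → i++
[i=2,j=0] A[i]=16<=B[j]=19 take 16 → i++
[i=3,j=0] A[i]=18<=B[j]=19 take 18 → i++
[i=4,j=0] A[i]=20>B[j]=19 take 19 → j++
[i=4,j=1] A[i]=20<=B[j]=24 take 20 → i++
[i=5,j=1] A[i]=37>B[j]=24 take 24 → j++
[i=5,j=2] A[i]=37>B[j]=26 take 26 → j++
[i=5,j=3] A[i]=37>B[j]=30 take 30 → j++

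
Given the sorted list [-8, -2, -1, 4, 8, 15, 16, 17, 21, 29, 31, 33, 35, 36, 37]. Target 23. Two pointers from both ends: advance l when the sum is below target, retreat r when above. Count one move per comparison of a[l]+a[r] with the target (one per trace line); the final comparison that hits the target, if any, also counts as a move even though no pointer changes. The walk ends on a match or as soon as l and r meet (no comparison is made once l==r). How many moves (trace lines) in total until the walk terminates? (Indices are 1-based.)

l=1 r=15: -8+37=29 >23, r--
l=1 r=14: -8+36=28 >23, r--
l=1 r=13: -8+35=27 >23, r--
l=1 r=12: -8+33=25 >23, r--
l=1 r=11: -8+31=23, found

5 moves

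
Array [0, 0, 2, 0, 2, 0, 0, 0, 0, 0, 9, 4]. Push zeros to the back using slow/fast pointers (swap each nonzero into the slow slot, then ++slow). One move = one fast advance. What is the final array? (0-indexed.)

(s=0,f=0) a[fast]=0 → fast++
(s=0,f=1) a[fast]=0 → fast++
(s=0,f=2) a[fast]=2≠0 swap→a[0]=2 → slow++,fast++
(s=1,f=3) a[fast]=0 → fast++
(s=1,f=4) a[fast]=2≠0 swap→a[1]=2 → slow++,fast++
(s=2,f=5) a[fast]=0 → fast++
(s=2,f=6) a[fast]=0 → fast++
(s=2,f=7) a[fast]=0 → fast++
(s=2,f=8) a[fast]=0 → fast++
(s=2,f=9) a[fast]=0 → fast++
(s=2,f=10) a[fast]=9≠0 swap→a[2]=9 → slow++,fast++
(s=3,f=11) a[fast]=4≠0 swap→a[3]=4 → slow++,fast++

[2, 2, 9, 4, 0, 0, 0, 0, 0, 0, 0, 0]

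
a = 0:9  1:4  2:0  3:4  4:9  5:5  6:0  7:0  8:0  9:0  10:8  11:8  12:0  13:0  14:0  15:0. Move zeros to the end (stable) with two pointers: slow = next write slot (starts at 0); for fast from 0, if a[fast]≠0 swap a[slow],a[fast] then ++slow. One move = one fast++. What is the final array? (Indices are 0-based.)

(s=0,f=0) a[fast]=9≠0 swap→a[0]=9 → slow++,fast++
(s=1,f=1) a[fast]=4≠0 swap→a[1]=4 → slow++,fast++
(s=2,f=2) a[fast]=0 → fast++
(s=2,f=3) a[fast]=4≠0 swap→a[2]=4 → slow++,fast++
(s=3,f=4) a[fast]=9≠0 swap→a[3]=9 → slow++,fast++
(s=4,f=5) a[fast]=5≠0 swap→a[4]=5 → slow++,fast++
(s=5,f=6) a[fast]=0 → fast++
(s=5,f=7) a[fast]=0 → fast++
(s=5,f=8) a[fast]=0 → fast++
(s=5,f=9) a[fast]=0 → fast++
(s=5,f=10) a[fast]=8≠0 swap→a[5]=8 → slow++,fast++
(s=6,f=11) a[fast]=8≠0 swap→a[6]=8 → slow++,fast++
(s=7,f=12) a[fast]=0 → fast++
(s=7,f=13) a[fast]=0 → fast++
(s=7,f=14) a[fast]=0 → fast++
(s=7,f=15) a[fast]=0 → fast++

[9, 4, 4, 9, 5, 8, 8, 0, 0, 0, 0, 0, 0, 0, 0, 0]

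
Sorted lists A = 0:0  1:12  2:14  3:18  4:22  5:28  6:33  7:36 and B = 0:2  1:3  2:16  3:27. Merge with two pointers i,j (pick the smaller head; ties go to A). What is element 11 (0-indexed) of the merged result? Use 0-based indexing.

i=0 j=0: A[i]=0<=B[j]=2 take 0, i++
i=1 j=0: A[i]=12>B[j]=2 take 2, j++
i=1 j=1: A[i]=12>B[j]=3 take 3, j++
i=1 j=2: A[i]=12<=B[j]=16 take 12, i++
i=2 j=2: A[i]=14<=B[j]=16 take 14, i++
i=3 j=2: A[i]=18>B[j]=16 take 16, j++
i=3 j=3: A[i]=18<=B[j]=27 take 18, i++
i=4 j=3: A[i]=22<=B[j]=27 take 22, i++
i=5 j=3: A[i]=28>B[j]=27 take 27, j++
i=5 j=4: B done, take A[i]=28, i++
i=6 j=4: B done, take A[i]=33, i++
i=7 j=4: B done, take A[i]=36, i++

merged[11] = 36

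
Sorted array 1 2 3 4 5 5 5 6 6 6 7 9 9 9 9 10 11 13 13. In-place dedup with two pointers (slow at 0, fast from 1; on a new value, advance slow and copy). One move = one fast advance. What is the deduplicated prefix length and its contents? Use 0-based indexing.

length 11; prefix = [1, 2, 3, 4, 5, 6, 7, 9, 10, 11, 13]

slow=0 fast=1: a[fast]=2≠a[slow]=1 write a[1]=2, slow++,fast++
slow=1 fast=2: a[fast]=3≠a[slow]=2 write a[2]=3, slow++,fast++
slow=2 fast=3: a[fast]=4≠a[slow]=3 write a[3]=4, slow++,fast++
slow=3 fast=4: a[fast]=5≠a[slow]=4 write a[4]=5, slow++,fast++
slow=4 fast=5: a[fast]=5=a[slow] dup, fast++
slow=4 fast=6: a[fast]=5=a[slow] dup, fast++
slow=4 fast=7: a[fast]=6≠a[slow]=5 write a[5]=6, slow++,fast++
slow=5 fast=8: a[fast]=6=a[slow] dup, fast++
slow=5 fast=9: a[fast]=6=a[slow] dup, fast++
slow=5 fast=10: a[fast]=7≠a[slow]=6 write a[6]=7, slow++,fast++
slow=6 fast=11: a[fast]=9≠a[slow]=7 write a[7]=9, slow++,fast++
slow=7 fast=12: a[fast]=9=a[slow] dup, fast++
slow=7 fast=13: a[fast]=9=a[slow] dup, fast++
slow=7 fast=14: a[fast]=9=a[slow] dup, fast++
slow=7 fast=15: a[fast]=10≠a[slow]=9 write a[8]=10, slow++,fast++
slow=8 fast=16: a[fast]=11≠a[slow]=10 write a[9]=11, slow++,fast++
slow=9 fast=17: a[fast]=13≠a[slow]=11 write a[10]=13, slow++,fast++
slow=10 fast=18: a[fast]=13=a[slow] dup, fast++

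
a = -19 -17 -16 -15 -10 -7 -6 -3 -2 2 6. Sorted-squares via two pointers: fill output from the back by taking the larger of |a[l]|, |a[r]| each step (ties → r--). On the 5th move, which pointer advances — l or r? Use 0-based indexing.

l

[0,10] |-19|>|6| out[10]=361 → l++
[1,10] |-17|>|6| out[9]=289 → l++
[2,10] |-16|>|6| out[8]=256 → l++
[3,10] |-15|>|6| out[7]=225 → l++
[4,10] |-10|>|6| out[6]=100 → l++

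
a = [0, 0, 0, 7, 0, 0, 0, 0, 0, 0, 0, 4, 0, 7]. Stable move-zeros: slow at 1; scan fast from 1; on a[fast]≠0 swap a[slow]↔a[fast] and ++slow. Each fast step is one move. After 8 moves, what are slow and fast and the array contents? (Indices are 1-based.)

slow=2, fast=9, a=[7, 0, 0, 0, 0, 0, 0, 0, 0, 0, 0, 4, 0, 7]

(s=1,f=1) a[fast]=0 → fast++
(s=1,f=2) a[fast]=0 → fast++
(s=1,f=3) a[fast]=0 → fast++
(s=1,f=4) a[fast]=7≠0 swap→a[1]=7 → slow++,fast++
(s=2,f=5) a[fast]=0 → fast++
(s=2,f=6) a[fast]=0 → fast++
(s=2,f=7) a[fast]=0 → fast++
(s=2,f=8) a[fast]=0 → fast++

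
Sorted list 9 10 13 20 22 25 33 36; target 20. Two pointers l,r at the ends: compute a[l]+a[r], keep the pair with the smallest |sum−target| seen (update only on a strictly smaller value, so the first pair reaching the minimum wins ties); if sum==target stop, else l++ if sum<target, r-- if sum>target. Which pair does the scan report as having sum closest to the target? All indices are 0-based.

l=0 r=7: 9+36=45 d=25 *, r--
l=0 r=6: 9+33=42 d=22 *, r--
l=0 r=5: 9+25=34 d=14 *, r--
l=0 r=4: 9+22=31 d=11 *, r--
l=0 r=3: 9+20=29 d=9 *, r--
l=0 r=2: 9+13=22 d=2 *, r--
l=0 r=1: 9+10=19 d=1 *, l++

pair (9, 10) with sum 19 (|Δ|=1)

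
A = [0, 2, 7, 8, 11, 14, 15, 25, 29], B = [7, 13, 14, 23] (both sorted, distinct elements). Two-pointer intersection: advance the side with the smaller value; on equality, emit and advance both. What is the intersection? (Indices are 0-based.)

intersection = [7, 14]

[i=0,j=0] 0<7 → i++
[i=1,j=0] 2<7 → i++
[i=2,j=0] 7==7 emit → i++,j++
[i=3,j=1] 8<13 → i++
[i=4,j=1] 11<13 → i++
[i=5,j=1] 14>13 → j++
[i=5,j=2] 14==14 emit → i++,j++
[i=6,j=3] 15<23 → i++
[i=7,j=3] 25>23 → j++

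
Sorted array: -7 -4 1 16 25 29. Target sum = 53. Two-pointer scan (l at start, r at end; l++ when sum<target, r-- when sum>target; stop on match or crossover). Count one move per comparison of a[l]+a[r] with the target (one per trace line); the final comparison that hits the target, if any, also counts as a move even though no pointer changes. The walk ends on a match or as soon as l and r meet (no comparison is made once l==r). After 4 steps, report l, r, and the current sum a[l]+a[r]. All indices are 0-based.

l=0 r=5: -7+29=22 <53, l++
l=1 r=5: -4+29=25 <53, l++
l=2 r=5: 1+29=30 <53, l++
l=3 r=5: 16+29=45 <53, l++

l=4, r=5, sum=54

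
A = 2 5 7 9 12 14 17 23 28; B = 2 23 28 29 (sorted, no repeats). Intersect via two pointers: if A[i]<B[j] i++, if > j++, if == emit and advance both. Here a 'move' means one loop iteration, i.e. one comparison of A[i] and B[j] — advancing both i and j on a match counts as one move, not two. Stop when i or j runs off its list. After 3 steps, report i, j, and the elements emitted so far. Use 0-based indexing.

i=3, j=1, emitted=[2]

i=0 j=0: 2==2 emit, i++,j++
i=1 j=1: 5<23, i++
i=2 j=1: 7<23, i++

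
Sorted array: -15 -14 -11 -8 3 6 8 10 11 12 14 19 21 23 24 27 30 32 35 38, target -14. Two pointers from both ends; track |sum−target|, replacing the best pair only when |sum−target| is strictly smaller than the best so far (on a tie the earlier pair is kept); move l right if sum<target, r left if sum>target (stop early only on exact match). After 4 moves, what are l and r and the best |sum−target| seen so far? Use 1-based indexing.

l=1 r=20: -15+38=23 d=37 *, r--
l=1 r=19: -15+35=20 d=34 *, r--
l=1 r=18: -15+32=17 d=31 *, r--
l=1 r=17: -15+30=15 d=29 *, r--

l=1, r=16, best |Δ|=29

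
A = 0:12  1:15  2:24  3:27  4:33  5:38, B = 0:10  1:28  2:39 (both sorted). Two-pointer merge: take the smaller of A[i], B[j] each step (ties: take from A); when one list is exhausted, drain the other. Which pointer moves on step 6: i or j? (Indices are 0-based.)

j

[i=0,j=0] A[i]=12>B[j]=10 take 10 → j++
[i=0,j=1] A[i]=12<=B[j]=28 take 12 → i++
[i=1,j=1] A[i]=15<=B[j]=28 take 15 → i++
[i=2,j=1] A[i]=24<=B[j]=28 take 24 → i++
[i=3,j=1] A[i]=27<=B[j]=28 take 27 → i++
[i=4,j=1] A[i]=33>B[j]=28 take 28 → j++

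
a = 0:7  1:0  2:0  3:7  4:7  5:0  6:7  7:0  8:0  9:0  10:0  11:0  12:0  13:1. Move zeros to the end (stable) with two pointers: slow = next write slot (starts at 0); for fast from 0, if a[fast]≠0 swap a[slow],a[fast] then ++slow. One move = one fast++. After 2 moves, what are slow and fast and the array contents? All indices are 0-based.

slow=0 fast=0: a[fast]=7≠0 swap→a[0]=7, slow++,fast++
slow=1 fast=1: a[fast]=0, fast++

slow=1, fast=2, a=[7, 0, 0, 7, 7, 0, 7, 0, 0, 0, 0, 0, 0, 1]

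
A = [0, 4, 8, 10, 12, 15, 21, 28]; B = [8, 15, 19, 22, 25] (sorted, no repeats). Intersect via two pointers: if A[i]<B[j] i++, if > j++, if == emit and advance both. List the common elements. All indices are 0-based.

intersection = [8, 15]

i=0 j=0: 0<8, i++
i=1 j=0: 4<8, i++
i=2 j=0: 8==8 emit, i++,j++
i=3 j=1: 10<15, i++
i=4 j=1: 12<15, i++
i=5 j=1: 15==15 emit, i++,j++
i=6 j=2: 21>19, j++
i=6 j=3: 21<22, i++
i=7 j=3: 28>22, j++
i=7 j=4: 28>25, j++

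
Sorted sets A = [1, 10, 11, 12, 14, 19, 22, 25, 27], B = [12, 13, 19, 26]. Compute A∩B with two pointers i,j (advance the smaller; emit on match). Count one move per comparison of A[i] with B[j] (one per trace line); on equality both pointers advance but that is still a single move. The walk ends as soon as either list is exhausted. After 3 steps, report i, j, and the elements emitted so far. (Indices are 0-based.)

i=0 j=0: 1<12, i++
i=1 j=0: 10<12, i++
i=2 j=0: 11<12, i++

i=3, j=0, emitted=[]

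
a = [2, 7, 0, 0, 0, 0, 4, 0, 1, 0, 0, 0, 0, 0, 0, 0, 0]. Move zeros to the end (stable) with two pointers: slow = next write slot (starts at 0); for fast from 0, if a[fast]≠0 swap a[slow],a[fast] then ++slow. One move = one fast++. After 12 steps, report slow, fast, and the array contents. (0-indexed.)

(s=0,f=0) a[fast]=2≠0 swap→a[0]=2 → slow++,fast++
(s=1,f=1) a[fast]=7≠0 swap→a[1]=7 → slow++,fast++
(s=2,f=2) a[fast]=0 → fast++
(s=2,f=3) a[fast]=0 → fast++
(s=2,f=4) a[fast]=0 → fast++
(s=2,f=5) a[fast]=0 → fast++
(s=2,f=6) a[fast]=4≠0 swap→a[2]=4 → slow++,fast++
(s=3,f=7) a[fast]=0 → fast++
(s=3,f=8) a[fast]=1≠0 swap→a[3]=1 → slow++,fast++
(s=4,f=9) a[fast]=0 → fast++
(s=4,f=10) a[fast]=0 → fast++
(s=4,f=11) a[fast]=0 → fast++

slow=4, fast=12, a=[2, 7, 4, 1, 0, 0, 0, 0, 0, 0, 0, 0, 0, 0, 0, 0, 0]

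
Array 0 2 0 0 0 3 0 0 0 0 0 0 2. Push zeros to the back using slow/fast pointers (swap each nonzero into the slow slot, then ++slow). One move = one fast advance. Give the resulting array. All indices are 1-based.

slow=1 fast=1: a[fast]=0, fast++
slow=1 fast=2: a[fast]=2≠0 swap→a[1]=2, slow++,fast++
slow=2 fast=3: a[fast]=0, fast++
slow=2 fast=4: a[fast]=0, fast++
slow=2 fast=5: a[fast]=0, fast++
slow=2 fast=6: a[fast]=3≠0 swap→a[2]=3, slow++,fast++
slow=3 fast=7: a[fast]=0, fast++
slow=3 fast=8: a[fast]=0, fast++
slow=3 fast=9: a[fast]=0, fast++
slow=3 fast=10: a[fast]=0, fast++
slow=3 fast=11: a[fast]=0, fast++
slow=3 fast=12: a[fast]=0, fast++
slow=3 fast=13: a[fast]=2≠0 swap→a[3]=2, slow++,fast++

[2, 3, 2, 0, 0, 0, 0, 0, 0, 0, 0, 0, 0]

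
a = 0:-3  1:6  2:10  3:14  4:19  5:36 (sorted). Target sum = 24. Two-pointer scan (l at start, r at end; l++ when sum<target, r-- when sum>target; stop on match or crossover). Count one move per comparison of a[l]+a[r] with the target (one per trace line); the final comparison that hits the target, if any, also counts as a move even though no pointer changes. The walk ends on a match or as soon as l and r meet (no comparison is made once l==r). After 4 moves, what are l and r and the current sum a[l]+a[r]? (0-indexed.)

l=0 r=5: -3+36=33 >24, r--
l=0 r=4: -3+19=16 <24, l++
l=1 r=4: 6+19=25 >24, r--
l=1 r=3: 6+14=20 <24, l++

l=2, r=3, sum=24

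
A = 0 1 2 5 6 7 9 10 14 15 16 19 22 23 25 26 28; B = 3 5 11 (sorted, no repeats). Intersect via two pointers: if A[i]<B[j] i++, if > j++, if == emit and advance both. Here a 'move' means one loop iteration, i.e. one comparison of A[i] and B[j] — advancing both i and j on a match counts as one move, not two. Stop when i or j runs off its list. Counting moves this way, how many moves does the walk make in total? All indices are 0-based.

10 moves

[i=0,j=0] 0<3 → i++
[i=1,j=0] 1<3 → i++
[i=2,j=0] 2<3 → i++
[i=3,j=0] 5>3 → j++
[i=3,j=1] 5==5 emit → i++,j++
[i=4,j=2] 6<11 → i++
[i=5,j=2] 7<11 → i++
[i=6,j=2] 9<11 → i++
[i=7,j=2] 10<11 → i++
[i=8,j=2] 14>11 → j++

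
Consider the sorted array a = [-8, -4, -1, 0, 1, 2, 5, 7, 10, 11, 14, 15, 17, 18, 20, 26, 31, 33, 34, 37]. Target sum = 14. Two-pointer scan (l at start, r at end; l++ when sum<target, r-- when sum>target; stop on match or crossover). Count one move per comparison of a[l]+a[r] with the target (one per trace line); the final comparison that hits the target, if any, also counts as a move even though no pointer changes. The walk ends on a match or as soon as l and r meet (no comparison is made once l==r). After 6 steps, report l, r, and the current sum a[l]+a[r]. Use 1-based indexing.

l=2, r=15, sum=16

l=1 r=20: -8+37=29 >14, r--
l=1 r=19: -8+34=26 >14, r--
l=1 r=18: -8+33=25 >14, r--
l=1 r=17: -8+31=23 >14, r--
l=1 r=16: -8+26=18 >14, r--
l=1 r=15: -8+20=12 <14, l++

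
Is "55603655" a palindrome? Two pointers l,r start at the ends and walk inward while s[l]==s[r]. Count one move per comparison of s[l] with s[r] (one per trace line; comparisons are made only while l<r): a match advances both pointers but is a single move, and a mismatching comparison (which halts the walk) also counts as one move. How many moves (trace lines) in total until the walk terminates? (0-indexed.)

4 moves

l=0 r=7: '5'=='5', l++,r--
l=1 r=6: '5'=='5', l++,r--
l=2 r=5: '6'=='6', l++,r--
l=3 r=4: '0'!='3', stop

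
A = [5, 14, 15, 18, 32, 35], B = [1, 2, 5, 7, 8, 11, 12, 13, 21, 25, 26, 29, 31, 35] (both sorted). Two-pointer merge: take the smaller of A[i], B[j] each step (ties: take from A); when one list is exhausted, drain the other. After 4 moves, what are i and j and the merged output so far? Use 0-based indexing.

i=0 j=0: A[i]=5>B[j]=1 take 1, j++
i=0 j=1: A[i]=5>B[j]=2 take 2, j++
i=0 j=2: A[i]=5<=B[j]=5 take 5, i++
i=1 j=2: A[i]=14>B[j]=5 take 5, j++

i=1, j=3, merged so far=[1, 2, 5, 5]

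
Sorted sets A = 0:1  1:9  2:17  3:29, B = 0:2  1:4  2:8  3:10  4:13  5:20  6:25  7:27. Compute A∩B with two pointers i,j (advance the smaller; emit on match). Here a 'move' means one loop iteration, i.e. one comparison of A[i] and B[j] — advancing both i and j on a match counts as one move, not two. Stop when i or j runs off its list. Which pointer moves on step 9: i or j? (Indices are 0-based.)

j

i=0 j=0: 1<2, i++
i=1 j=0: 9>2, j++
i=1 j=1: 9>4, j++
i=1 j=2: 9>8, j++
i=1 j=3: 9<10, i++
i=2 j=3: 17>10, j++
i=2 j=4: 17>13, j++
i=2 j=5: 17<20, i++
i=3 j=5: 29>20, j++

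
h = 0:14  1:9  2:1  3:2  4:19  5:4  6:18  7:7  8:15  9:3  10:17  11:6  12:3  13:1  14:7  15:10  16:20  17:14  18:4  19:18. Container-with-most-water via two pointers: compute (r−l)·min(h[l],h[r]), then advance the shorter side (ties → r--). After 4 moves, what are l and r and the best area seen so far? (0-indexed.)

[0,19] min(14,18)*19=266 best=266 * → l++
[1,19] min(9,18)*18=162 best=266 → l++
[2,19] min(1,18)*17=17 best=266 → l++
[3,19] min(2,18)*16=32 best=266 → l++

l=4, r=19, best area=266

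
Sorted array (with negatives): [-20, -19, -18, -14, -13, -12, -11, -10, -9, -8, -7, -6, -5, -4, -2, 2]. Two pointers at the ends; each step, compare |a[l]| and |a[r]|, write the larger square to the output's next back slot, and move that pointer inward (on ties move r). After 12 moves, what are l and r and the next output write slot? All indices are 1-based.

l=13, r=16, next write slot=4

l=1 r=16: |-20|>|2| out[16]=400, l++
l=2 r=16: |-19|>|2| out[15]=361, l++
l=3 r=16: |-18|>|2| out[14]=324, l++
l=4 r=16: |-14|>|2| out[13]=196, l++
l=5 r=16: |-13|>|2| out[12]=169, l++
l=6 r=16: |-12|>|2| out[11]=144, l++
l=7 r=16: |-11|>|2| out[10]=121, l++
l=8 r=16: |-10|>|2| out[9]=100, l++
l=9 r=16: |-9|>|2| out[8]=81, l++
l=10 r=16: |-8|>|2| out[7]=64, l++
l=11 r=16: |-7|>|2| out[6]=49, l++
l=12 r=16: |-6|>|2| out[5]=36, l++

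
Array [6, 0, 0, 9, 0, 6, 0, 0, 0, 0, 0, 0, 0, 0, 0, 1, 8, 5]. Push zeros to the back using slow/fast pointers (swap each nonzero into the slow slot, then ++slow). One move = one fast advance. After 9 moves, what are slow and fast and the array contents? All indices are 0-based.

slow=0 fast=0: a[fast]=6≠0 swap→a[0]=6, slow++,fast++
slow=1 fast=1: a[fast]=0, fast++
slow=1 fast=2: a[fast]=0, fast++
slow=1 fast=3: a[fast]=9≠0 swap→a[1]=9, slow++,fast++
slow=2 fast=4: a[fast]=0, fast++
slow=2 fast=5: a[fast]=6≠0 swap→a[2]=6, slow++,fast++
slow=3 fast=6: a[fast]=0, fast++
slow=3 fast=7: a[fast]=0, fast++
slow=3 fast=8: a[fast]=0, fast++

slow=3, fast=9, a=[6, 9, 6, 0, 0, 0, 0, 0, 0, 0, 0, 0, 0, 0, 0, 1, 8, 5]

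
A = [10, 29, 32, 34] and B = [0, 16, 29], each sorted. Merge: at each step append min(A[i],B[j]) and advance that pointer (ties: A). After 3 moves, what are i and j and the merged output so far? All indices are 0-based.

[i=0,j=0] A[i]=10>B[j]=0 take 0 → j++
[i=0,j=1] A[i]=10<=B[j]=16 take 10 → i++
[i=1,j=1] A[i]=29>B[j]=16 take 16 → j++

i=1, j=2, merged so far=[0, 10, 16]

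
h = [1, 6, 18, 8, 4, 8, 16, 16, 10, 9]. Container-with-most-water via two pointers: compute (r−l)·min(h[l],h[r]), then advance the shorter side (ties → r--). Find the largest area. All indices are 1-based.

[1,10] min(1,9)*9=9 best=9 * → l++
[2,10] min(6,9)*8=48 best=48 * → l++
[3,10] min(18,9)*7=63 best=63 * → r--
[3,9] min(18,10)*6=60 best=63 → r--
[3,8] min(18,16)*5=80 best=80 * → r--
[3,7] min(18,16)*4=64 best=80 → r--
[3,6] min(18,8)*3=24 best=80 → r--
[3,5] min(18,4)*2=8 best=80 → r--
[3,4] min(18,8)*1=8 best=80 → r--

max area = 80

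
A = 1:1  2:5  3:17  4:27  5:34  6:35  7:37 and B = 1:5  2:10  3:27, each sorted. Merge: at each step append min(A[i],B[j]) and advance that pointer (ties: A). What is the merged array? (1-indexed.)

[1, 5, 5, 10, 17, 27, 27, 34, 35, 37]

[i=1,j=1] A[i]=1<=B[j]=5 take 1 → i++
[i=2,j=1] A[i]=5<=B[j]=5 take 5 → i++
[i=3,j=1] A[i]=17>B[j]=5 take 5 → j++
[i=3,j=2] A[i]=17>B[j]=10 take 10 → j++
[i=3,j=3] A[i]=17<=B[j]=27 take 17 → i++
[i=4,j=3] A[i]=27<=B[j]=27 take 27 → i++
[i=5,j=3] A[i]=34>B[j]=27 take 27 → j++
[i=5,j=4] B done, take A[i]=34 → i++
[i=6,j=4] B done, take A[i]=35 → i++
[i=7,j=4] B done, take A[i]=37 → i++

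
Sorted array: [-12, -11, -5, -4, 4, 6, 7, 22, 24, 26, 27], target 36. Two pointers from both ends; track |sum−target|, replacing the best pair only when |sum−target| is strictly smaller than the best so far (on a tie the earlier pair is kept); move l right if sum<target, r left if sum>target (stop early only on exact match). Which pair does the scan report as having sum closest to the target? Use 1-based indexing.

pair (7, 27) with sum 34 (|Δ|=2)

l=1 r=11: -12+27=15 d=21 *, l++
l=2 r=11: -11+27=16 d=20 *, l++
l=3 r=11: -5+27=22 d=14 *, l++
l=4 r=11: -4+27=23 d=13 *, l++
l=5 r=11: 4+27=31 d=5 *, l++
l=6 r=11: 6+27=33 d=3 *, l++
l=7 r=11: 7+27=34 d=2 *, l++
l=8 r=11: 22+27=49 d=13, r--
l=8 r=10: 22+26=48 d=12, r--
l=8 r=9: 22+24=46 d=10, r--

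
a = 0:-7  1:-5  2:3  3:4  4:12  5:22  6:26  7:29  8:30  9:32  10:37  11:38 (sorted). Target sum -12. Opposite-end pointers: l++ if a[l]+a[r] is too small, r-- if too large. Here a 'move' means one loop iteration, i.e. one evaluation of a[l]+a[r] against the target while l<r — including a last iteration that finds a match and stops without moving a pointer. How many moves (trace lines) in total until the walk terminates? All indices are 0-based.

l=0 r=11: -7+38=31 >-12, r--
l=0 r=10: -7+37=30 >-12, r--
l=0 r=9: -7+32=25 >-12, r--
l=0 r=8: -7+30=23 >-12, r--
l=0 r=7: -7+29=22 >-12, r--
l=0 r=6: -7+26=19 >-12, r--
l=0 r=5: -7+22=15 >-12, r--
l=0 r=4: -7+12=5 >-12, r--
l=0 r=3: -7+4=-3 >-12, r--
l=0 r=2: -7+3=-4 >-12, r--
l=0 r=1: -7+-5=-12, found

11 moves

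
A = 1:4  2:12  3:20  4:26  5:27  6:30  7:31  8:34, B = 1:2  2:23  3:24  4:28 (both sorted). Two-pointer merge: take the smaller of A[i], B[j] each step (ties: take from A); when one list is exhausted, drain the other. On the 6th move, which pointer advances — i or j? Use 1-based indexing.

j

[i=1,j=1] A[i]=4>B[j]=2 take 2 → j++
[i=1,j=2] A[i]=4<=B[j]=23 take 4 → i++
[i=2,j=2] A[i]=12<=B[j]=23 take 12 → i++
[i=3,j=2] A[i]=20<=B[j]=23 take 20 → i++
[i=4,j=2] A[i]=26>B[j]=23 take 23 → j++
[i=4,j=3] A[i]=26>B[j]=24 take 24 → j++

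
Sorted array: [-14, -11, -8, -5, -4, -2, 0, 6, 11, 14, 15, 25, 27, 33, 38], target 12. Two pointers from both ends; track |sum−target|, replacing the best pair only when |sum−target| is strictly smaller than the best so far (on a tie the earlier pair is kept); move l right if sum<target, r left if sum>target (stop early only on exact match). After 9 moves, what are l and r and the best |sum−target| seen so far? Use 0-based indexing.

l=0 r=14: -14+38=24 d=12 *, r--
l=0 r=13: -14+33=19 d=7 *, r--
l=0 r=12: -14+27=13 d=1 *, r--
l=0 r=11: -14+25=11 d=1, l++
l=1 r=11: -11+25=14 d=2, r--
l=1 r=10: -11+15=4 d=8, l++
l=2 r=10: -8+15=7 d=5, l++
l=3 r=10: -5+15=10 d=2, l++
l=4 r=10: -4+15=11 d=1, l++

l=5, r=10, best |Δ|=1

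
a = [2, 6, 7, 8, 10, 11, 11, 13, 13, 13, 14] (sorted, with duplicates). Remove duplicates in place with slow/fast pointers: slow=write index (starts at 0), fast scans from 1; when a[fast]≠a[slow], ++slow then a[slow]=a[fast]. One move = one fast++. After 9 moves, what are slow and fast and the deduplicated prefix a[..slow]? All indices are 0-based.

slow=0 fast=1: a[fast]=6≠a[slow]=2 write a[1]=6, slow++,fast++
slow=1 fast=2: a[fast]=7≠a[slow]=6 write a[2]=7, slow++,fast++
slow=2 fast=3: a[fast]=8≠a[slow]=7 write a[3]=8, slow++,fast++
slow=3 fast=4: a[fast]=10≠a[slow]=8 write a[4]=10, slow++,fast++
slow=4 fast=5: a[fast]=11≠a[slow]=10 write a[5]=11, slow++,fast++
slow=5 fast=6: a[fast]=11=a[slow] dup, fast++
slow=5 fast=7: a[fast]=13≠a[slow]=11 write a[6]=13, slow++,fast++
slow=6 fast=8: a[fast]=13=a[slow] dup, fast++
slow=6 fast=9: a[fast]=13=a[slow] dup, fast++

slow=6, fast=10, prefix=[2, 6, 7, 8, 10, 11, 13]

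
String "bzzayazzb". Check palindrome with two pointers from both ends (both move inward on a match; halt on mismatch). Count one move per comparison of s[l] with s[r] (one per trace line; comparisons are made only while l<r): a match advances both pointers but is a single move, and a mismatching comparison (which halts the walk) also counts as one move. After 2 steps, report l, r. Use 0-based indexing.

l=0 r=8: 'b'=='b', l++,r--
l=1 r=7: 'z'=='z', l++,r--

l=2, r=6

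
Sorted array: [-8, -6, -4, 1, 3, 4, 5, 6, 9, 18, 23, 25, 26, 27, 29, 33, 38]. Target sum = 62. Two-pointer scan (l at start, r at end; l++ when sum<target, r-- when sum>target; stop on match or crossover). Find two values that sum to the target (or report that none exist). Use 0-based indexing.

l=0 r=16: -8+38=30 <62, l++
l=1 r=16: -6+38=32 <62, l++
l=2 r=16: -4+38=34 <62, l++
l=3 r=16: 1+38=39 <62, l++
l=4 r=16: 3+38=41 <62, l++
l=5 r=16: 4+38=42 <62, l++
l=6 r=16: 5+38=43 <62, l++
l=7 r=16: 6+38=44 <62, l++
l=8 r=16: 9+38=47 <62, l++
l=9 r=16: 18+38=56 <62, l++
l=10 r=16: 23+38=61 <62, l++
l=11 r=16: 25+38=63 >62, r--
l=11 r=15: 25+33=58 <62, l++
l=12 r=15: 26+33=59 <62, l++
l=13 r=15: 27+33=60 <62, l++
l=14 r=15: 29+33=62, found

(29, 33)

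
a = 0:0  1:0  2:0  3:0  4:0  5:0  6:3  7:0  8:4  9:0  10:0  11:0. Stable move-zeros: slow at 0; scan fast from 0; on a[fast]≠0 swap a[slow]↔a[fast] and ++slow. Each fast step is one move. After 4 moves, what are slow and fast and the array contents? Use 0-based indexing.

slow=0, fast=4, a=[0, 0, 0, 0, 0, 0, 3, 0, 4, 0, 0, 0]

slow=0 fast=0: a[fast]=0, fast++
slow=0 fast=1: a[fast]=0, fast++
slow=0 fast=2: a[fast]=0, fast++
slow=0 fast=3: a[fast]=0, fast++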